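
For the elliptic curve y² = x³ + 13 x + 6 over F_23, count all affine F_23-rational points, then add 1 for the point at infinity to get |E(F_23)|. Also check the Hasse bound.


Affine points = {(0, 11), (0, 12), (3, 7), (3, 16), (5, 9), (5, 14), (6, 1), (6, 22), (7, 7), (7, 16), (8, 1), (8, 22), (9, 1), (9, 22), (10, 3), (10, 20), (11, 10), (11, 13), (12, 2), (12, 21), (13, 7), (13, 16), (16, 3), (16, 20), (18, 0), (20, 3), (20, 20), (21, 8), (21, 15)}; affine count = 29; |E(F_23)| = 30.

Discriminant check: Δ ∝ 4a³ + 27b² = 4·13³ + 27·6² = 4·2197 + 27·36 ≡ 8 (mod 23). Nonzero ⇒ E is nonsingular.
For each x ∈ F_23, compute rhs = x³ + 13·x + 6 mod 23, then count y ∈ F_23 with y² ≡ rhs.
  x = 0: rhs = 6, matching y values: 11, 12 (2 points).
  x = 1: rhs = 20, matching y values: none (0 points).
  x = 2: rhs = 17, matching y values: none (0 points).
  x = 3: rhs = 3, matching y values: 7, 16 (2 points).
  x = 4: rhs = 7, matching y values: none (0 points).
  x = 5: rhs = 12, matching y values: 9, 14 (2 points).
  x = 6: rhs = 1, matching y values: 1, 22 (2 points).
  x = 7: rhs = 3, matching y values: 7, 16 (2 points).
  x = 8: rhs = 1, matching y values: 1, 22 (2 points).
  x = 9: rhs = 1, matching y values: 1, 22 (2 points).
  x = 10: rhs = 9, matching y values: 3, 20 (2 points).
  x = 11: rhs = 8, matching y values: 10, 13 (2 points).
  x = 12: rhs = 4, matching y values: 2, 21 (2 points).
  x = 13: rhs = 3, matching y values: 7, 16 (2 points).
  x = 14: rhs = 11, matching y values: none (0 points).
  x = 15: rhs = 11, matching y values: none (0 points).
  x = 16: rhs = 9, matching y values: 3, 20 (2 points).
  x = 17: rhs = 11, matching y values: none (0 points).
  x = 18: rhs = 0, matching y values: 0 (1 points).
  x = 19: rhs = 5, matching y values: none (0 points).
  x = 20: rhs = 9, matching y values: 3, 20 (2 points).
  x = 21: rhs = 18, matching y values: 8, 15 (2 points).
  x = 22: rhs = 15, matching y values: none (0 points).
Total affine count: 29.
Full point count |E(F_23)| = 29 + 1 = 30.
Hasse bound: |30 − (23+1)| = |6| = 6 ≤ 2√23 ≈ 9.5917 ✓.


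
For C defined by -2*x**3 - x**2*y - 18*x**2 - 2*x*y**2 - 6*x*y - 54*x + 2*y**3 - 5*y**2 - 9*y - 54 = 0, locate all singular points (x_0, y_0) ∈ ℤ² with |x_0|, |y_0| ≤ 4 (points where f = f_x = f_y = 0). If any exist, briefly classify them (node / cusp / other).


Singular points: {(-3, 0)}; classification: cusp.

Compute partial derivatives:
  f_x = -6*x**2 - 2*x*y - 36*x - 2*y**2 - 6*y - 54.
  f_y = -x**2 - 4*x*y - 6*x + 6*y**2 - 10*y - 9.
Scan x_0 ∈ {−4, ..., 4}. For each x_0, f_y(x_0, y) is a polynomial in y; find its integer roots y ∈ {−4, ..., 4}, then test f_x and f at those candidates.
  x = -4: f_y(-4, y) = 6*y**2 + 6*y - 1; no integer root y with |y| ≤ 4.
  x = -3: f_y(-3, y) = 6*y**2 + 2*y; vanishes at y ∈ {0}. (-3, 0): f_x = 0, f = 0 — SINGULAR.
  x = -2: f_y(-2, y) = 6*y**2 - 2*y - 1; no integer root y with |y| ≤ 4.
  x = -1: f_y(-1, y) = 6*y**2 - 6*y - 4; no integer root y with |y| ≤ 4.
  x = 0: f_y(0, y) = 6*y**2 - 10*y - 9; no integer root y with |y| ≤ 4.
  x = 1: f_y(1, y) = 6*y**2 - 14*y - 16; no integer root y with |y| ≤ 4.
  x = 2: f_y(2, y) = 6*y**2 - 18*y - 25; no integer root y with |y| ≤ 4.
  x = 3: f_y(3, y) = 6*y**2 - 22*y - 36; no integer root y with |y| ≤ 4.
  x = 4: f_y(4, y) = 6*y**2 - 26*y - 49; no integer root y with |y| ≤ 4.
Only singular point on the grid: (-3, 0).
Classify: substitute x = -3 + u, y = 0 + v and expand: f = -2*u**3 - u**2*v - 2*u*v**2 + 2*v**3 + v**2.
No constant or linear terms (consistent with a singular point). Quadratic part: v**2. Cubic part: -2*u**3 - u**2*v - 2*u*v**2 + 2*v**3.
The quadratic part v**2 is a perfect square, so there is a single (double) tangent line v = 0, i.e. y = 0. Restricting the cubic part to that line (v = 0) leaves -2*u**3 ≠ 0, so f is not divisible by v and the branch is v² ≈ 2*u**3 to lowest order — this is a cusp.
Classification: cusp.


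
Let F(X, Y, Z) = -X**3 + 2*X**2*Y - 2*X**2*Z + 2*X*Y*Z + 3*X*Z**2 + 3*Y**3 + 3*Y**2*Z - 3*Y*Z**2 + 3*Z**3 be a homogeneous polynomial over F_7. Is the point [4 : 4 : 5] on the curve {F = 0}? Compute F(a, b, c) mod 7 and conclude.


F(4,4,5) ≡ 3 (mod 7); P is NOT on the curve.

Evaluate F(4, 4, 5) term-by-term (mod 7).
  -X**3 ↦ -1·64·1·1 = -64
  2*X**2*Y ↦ 2·16·4·1 = 128
  -2*X**2*Z ↦ -2·16·1·5 = -160
  2*X*Y*Z ↦ 2·4·4·5 = 160
  3*X*Z**2 ↦ 3·4·1·25 = 300
  3*Y**3 ↦ 3·1·64·1 = 192
  3*Y**2*Z ↦ 3·1·16·5 = 240
  -3*Y*Z**2 ↦ -3·1·4·25 = -300
  3*Z**3 ↦ 3·1·1·125 = 375
Sum: F(4, 4, 5) = (-64) + (128) + (-160) + (160) + (300) + (192) + (240) + (-300) + (375) = 871.
Reducing mod 7: 871 ≡ 3 (mod 7).
Since F(a, b, c) ≡ 3 ≠ 0 (mod 7), P does NOT lie on the curve.


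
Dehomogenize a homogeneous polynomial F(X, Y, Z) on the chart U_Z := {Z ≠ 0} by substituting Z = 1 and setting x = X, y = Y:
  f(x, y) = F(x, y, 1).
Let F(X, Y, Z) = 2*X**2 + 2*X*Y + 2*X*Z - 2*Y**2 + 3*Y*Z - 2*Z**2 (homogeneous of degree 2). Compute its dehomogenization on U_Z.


f(x, y) = 2*x**2 + 2*x*y + 2*x - 2*y**2 + 3*y - 2

On U_Z we set Z = 1. Each monomial c·X^i·Y^j·Z^k in F becomes c·x^i·y^j·1^k = c·x^i·y^j.
Substituting Z = 1: F(X, Y, 1) = 2*x**2 + 2*x*y + 2*x - 2*y**2 + 3*y - 2.
Note: deg(f) ≤ deg(F) = 2; strict inequality happens when F is divisible by Z (lost terms).


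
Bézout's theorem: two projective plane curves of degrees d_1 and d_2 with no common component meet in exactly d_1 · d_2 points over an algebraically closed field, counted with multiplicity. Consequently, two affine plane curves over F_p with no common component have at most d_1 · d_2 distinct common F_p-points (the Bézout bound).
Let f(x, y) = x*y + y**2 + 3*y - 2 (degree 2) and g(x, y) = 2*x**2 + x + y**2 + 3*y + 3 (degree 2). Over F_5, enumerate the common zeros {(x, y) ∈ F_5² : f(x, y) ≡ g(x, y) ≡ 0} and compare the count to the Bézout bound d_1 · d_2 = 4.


Common zeros: ∅; count = 0; Bézout bound = 4.

deg(f) = 2, deg(g) = 2, so Bézout bound = 4.
Scan x ∈ F_5. For each x, list the y ∈ F_5 with f(x, y) ≡ 0 and those with g(x, y) ≡ 0 (mod 5); the common zeros in that column are the intersection.
  x = 0: f ≡ 0 at y ∈ ∅; g ≡ 0 at y ∈ ∅; common: ∅.
  x = 1: f ≡ 0 at y ∈ {2, 4}; g ≡ 0 at y ∈ {1}; common: ∅.
  x = 2: f ≡ 0 at y ∈ ∅; g ≡ 0 at y ∈ ∅; common: ∅.
  x = 3: f ≡ 0 at y ∈ {1, 3}; g ≡ 0 at y ∈ ∅; common: ∅.
  x = 4: f ≡ 0 at y ∈ ∅; g ≡ 0 at y ∈ ∅; common: ∅.
Collecting: common zeros = ∅, so the count is 0.
Comparison with the Bézout bound: 0 ≤ 4 = deg(f)·deg(g), as expected for curves with no common component (the affine F_5-count falls short of the bound because intersections may lie at infinity, over extension fields, or carry multiplicity).


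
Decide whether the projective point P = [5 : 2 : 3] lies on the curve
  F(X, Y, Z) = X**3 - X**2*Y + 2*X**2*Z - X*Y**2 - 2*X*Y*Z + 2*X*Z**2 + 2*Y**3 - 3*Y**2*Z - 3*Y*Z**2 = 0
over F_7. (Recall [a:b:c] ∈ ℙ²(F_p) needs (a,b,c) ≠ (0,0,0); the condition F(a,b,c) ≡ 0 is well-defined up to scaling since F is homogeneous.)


F(5,2,3) ≡ 0 (mod 7); P is on the curve.

Evaluate F(5, 2, 3) term-by-term (mod 7).
  X**3 ↦ 1·125·1·1 = 125
  -X**2*Y ↦ -1·25·2·1 = -50
  2*X**2*Z ↦ 2·25·1·3 = 150
  -X*Y**2 ↦ -1·5·4·1 = -20
  -2*X*Y*Z ↦ -2·5·2·3 = -60
  2*X*Z**2 ↦ 2·5·1·9 = 90
  2*Y**3 ↦ 2·1·8·1 = 16
  -3*Y**2*Z ↦ -3·1·4·3 = -36
  -3*Y*Z**2 ↦ -3·1·2·9 = -54
Sum: F(5, 2, 3) = (125) + (-50) + (150) + (-20) + (-60) + (90) + (16) + (-36) + (-54) = 161.
Reducing mod 7: 161 ≡ 0 (mod 7).
Since F(a, b, c) ≡ 0 (mod 7), P lies on the curve.


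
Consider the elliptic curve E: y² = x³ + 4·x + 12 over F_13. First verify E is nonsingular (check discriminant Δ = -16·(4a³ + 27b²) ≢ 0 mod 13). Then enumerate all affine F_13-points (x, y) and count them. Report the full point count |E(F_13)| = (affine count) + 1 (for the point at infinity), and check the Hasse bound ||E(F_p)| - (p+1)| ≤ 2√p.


Affine points = {(0, 5), (0, 8), (1, 2), (1, 11), (3, 5), (3, 8), (4, 1), (4, 12), (5, 1), (5, 12), (8, 6), (8, 7), (9, 6), (9, 7), (10, 5), (10, 8), (11, 3), (11, 10)}; affine count = 18; |E(F_13)| = 19.

Discriminant check: Δ ∝ 4a³ + 27b² = 4·4³ + 27·12² = 4·64 + 27·144 ≡ 10 (mod 13). Nonzero ⇒ E is nonsingular.
For each x ∈ F_13, compute rhs = x³ + 4·x + 12 mod 13, then count y ∈ F_13 with y² ≡ rhs.
  x = 0: rhs = 12, matching y values: 5, 8 (2 points).
  x = 1: rhs = 4, matching y values: 2, 11 (2 points).
  x = 2: rhs = 2, matching y values: none (0 points).
  x = 3: rhs = 12, matching y values: 5, 8 (2 points).
  x = 4: rhs = 1, matching y values: 1, 12 (2 points).
  x = 5: rhs = 1, matching y values: 1, 12 (2 points).
  x = 6: rhs = 5, matching y values: none (0 points).
  x = 7: rhs = 6, matching y values: none (0 points).
  x = 8: rhs = 10, matching y values: 6, 7 (2 points).
  x = 9: rhs = 10, matching y values: 6, 7 (2 points).
  x = 10: rhs = 12, matching y values: 5, 8 (2 points).
  x = 11: rhs = 9, matching y values: 3, 10 (2 points).
  x = 12: rhs = 7, matching y values: none (0 points).
Total affine count: 18.
Full point count |E(F_13)| = 18 + 1 = 19.
Hasse bound: |19 − (13+1)| = |5| = 5 ≤ 2√13 ≈ 7.2111 ✓.


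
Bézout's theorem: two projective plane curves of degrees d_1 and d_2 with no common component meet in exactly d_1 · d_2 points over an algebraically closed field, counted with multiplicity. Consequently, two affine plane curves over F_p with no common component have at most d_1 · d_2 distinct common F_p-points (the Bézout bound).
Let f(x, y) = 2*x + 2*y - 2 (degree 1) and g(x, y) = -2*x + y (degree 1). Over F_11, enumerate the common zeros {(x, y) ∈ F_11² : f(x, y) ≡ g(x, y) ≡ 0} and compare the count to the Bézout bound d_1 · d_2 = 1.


Common zeros: {(4, 8)}; count = 1; Bézout bound = 1.

deg(f) = 1, deg(g) = 1, so Bézout bound = 1.
Scan x ∈ F_11. For each x, list the y ∈ F_11 with f(x, y) ≡ 0 and those with g(x, y) ≡ 0 (mod 11); the common zeros in that column are the intersection.
  x = 0: f ≡ 0 at y ∈ {1}; g ≡ 0 at y ∈ {0}; common: ∅.
  x = 1: f ≡ 0 at y ∈ {0}; g ≡ 0 at y ∈ {2}; common: ∅.
  x = 2: f ≡ 0 at y ∈ {10}; g ≡ 0 at y ∈ {4}; common: ∅.
  x = 3: f ≡ 0 at y ∈ {9}; g ≡ 0 at y ∈ {6}; common: ∅.
  x = 4: f ≡ 0 at y ∈ {8}; g ≡ 0 at y ∈ {8}; common: {8}.
  x = 5: f ≡ 0 at y ∈ {7}; g ≡ 0 at y ∈ {10}; common: ∅.
  x = 6: f ≡ 0 at y ∈ {6}; g ≡ 0 at y ∈ {1}; common: ∅.
  x = 7: f ≡ 0 at y ∈ {5}; g ≡ 0 at y ∈ {3}; common: ∅.
  x = 8: f ≡ 0 at y ∈ {4}; g ≡ 0 at y ∈ {5}; common: ∅.
  x = 9: f ≡ 0 at y ∈ {3}; g ≡ 0 at y ∈ {7}; common: ∅.
  x = 10: f ≡ 0 at y ∈ {2}; g ≡ 0 at y ∈ {9}; common: ∅.
Collecting: common zeros = {(4, 8)}, so the count is 1.
Comparison with the Bézout bound: 1 ≤ 1 = deg(f)·deg(g), as expected for curves with no common component (the bound is attained).


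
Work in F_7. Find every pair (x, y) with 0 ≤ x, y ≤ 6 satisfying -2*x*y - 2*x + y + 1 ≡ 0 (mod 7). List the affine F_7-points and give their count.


Affine F_7-points: {(0, 6), (1, 6), (2, 6), (3, 6), (4, 0), (4, 1), (4, 2), (4, 3), (4, 4), (4, 5), (4, 6), (5, 6), (6, 6)}; count = 13.

For each of the 49 pairs (x, y) ∈ F_7², evaluate f(x, y) mod 7. Record the zeros.
  x = 0: [0↦1, 1↦2, 2↦3, 3↦4, 4↦5, 5↦6, 6↦0]  zeros at y ∈ {6}
  x = 1: [0↦6, 1↦5, 2↦4, 3↦3, 4↦2, 5↦1, 6↦0]  zeros at y ∈ {6}
  x = 2: [0↦4, 1↦1, 2↦5, 3↦2, 4↦6, 5↦3, 6↦0]  zeros at y ∈ {6}
  x = 3: [0↦2, 1↦4, 2↦6, 3↦1, 4↦3, 5↦5, 6↦0]  zeros at y ∈ {6}
  x = 4: [0↦0, 1↦0, 2↦0, 3↦0, 4↦0, 5↦0, 6↦0]  zeros at y ∈ {0, 1, 2, 3, 4, 5, 6}
  x = 5: [0↦5, 1↦3, 2↦1, 3↦6, 4↦4, 5↦2, 6↦0]  zeros at y ∈ {6}
  x = 6: [0↦3, 1↦6, 2↦2, 3↦5, 4↦1, 5↦4, 6↦0]  zeros at y ∈ {6}
Collecting zeros: affine points = {(0, 6), (1, 6), (2, 6), (3, 6), (4, 0), (4, 1), (4, 2), (4, 3), (4, 4), (4, 5), (4, 6), (5, 6), (6, 6)}.
Total count |C(F_7)_aff| = 13.


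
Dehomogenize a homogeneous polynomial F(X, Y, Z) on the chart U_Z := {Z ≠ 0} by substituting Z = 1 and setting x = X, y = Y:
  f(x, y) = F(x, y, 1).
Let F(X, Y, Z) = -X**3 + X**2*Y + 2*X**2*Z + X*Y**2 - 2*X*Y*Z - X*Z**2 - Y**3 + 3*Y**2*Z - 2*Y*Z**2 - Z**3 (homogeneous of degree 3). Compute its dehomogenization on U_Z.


f(x, y) = -x**3 + x**2*y + 2*x**2 + x*y**2 - 2*x*y - x - y**3 + 3*y**2 - 2*y - 1

On U_Z we set Z = 1. Each monomial c·X^i·Y^j·Z^k in F becomes c·x^i·y^j·1^k = c·x^i·y^j.
Substituting Z = 1: F(X, Y, 1) = -x**3 + x**2*y + 2*x**2 + x*y**2 - 2*x*y - x - y**3 + 3*y**2 - 2*y - 1.
Note: deg(f) ≤ deg(F) = 3; strict inequality happens when F is divisible by Z (lost terms).


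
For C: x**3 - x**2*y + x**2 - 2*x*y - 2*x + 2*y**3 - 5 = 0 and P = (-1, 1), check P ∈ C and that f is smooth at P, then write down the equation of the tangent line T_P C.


Tangent line at P: -x + 7*y - 8 = 0.

Step 1: f(-1, 1) = 0, so P lies on C.
Step 2: partial derivatives
  f_x(x, y) = 3*x**2 - 2*x*y + 2*x - 2*y - 2, f_y(x, y) = -x**2 - 2*x + 6*y**2.
  f_x(P) = -1, f_y(P) = 7 (gradient nonzero, so P is smooth).
Step 3: tangent line at P: -1·(x − -1) + 7·(y − 1) = 0.
Expanding: -x + 7*y - 8 = 0.


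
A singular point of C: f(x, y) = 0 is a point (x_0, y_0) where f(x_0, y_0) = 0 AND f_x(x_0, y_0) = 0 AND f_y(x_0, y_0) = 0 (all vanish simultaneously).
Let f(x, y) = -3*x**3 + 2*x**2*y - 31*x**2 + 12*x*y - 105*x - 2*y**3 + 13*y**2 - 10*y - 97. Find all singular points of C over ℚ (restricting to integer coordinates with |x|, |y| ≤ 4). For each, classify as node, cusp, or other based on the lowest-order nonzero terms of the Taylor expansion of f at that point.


Singular points: {(-3, 2)}; classification: cusp.

Compute partial derivatives:
  f_x = -9*x**2 + 4*x*y - 62*x + 12*y - 105.
  f_y = 2*x**2 + 12*x - 6*y**2 + 26*y - 10.
Scan x_0 ∈ {−4, ..., 4}. For each x_0, f_y(x_0, y) is a polynomial in y; find its integer roots y ∈ {−4, ..., 4}, then test f_x and f at those candidates.
  x = -4: f_y(-4, y) = -6*y**2 + 26*y - 26; no integer root y with |y| ≤ 4.
  x = -3: f_y(-3, y) = -6*y**2 + 26*y - 28; vanishes at y ∈ {2}. (-3, 2): f_x = 0, f = 0 — SINGULAR.
  x = -2: f_y(-2, y) = -6*y**2 + 26*y - 26; no integer root y with |y| ≤ 4.
  x = -1: f_y(-1, y) = -6*y**2 + 26*y - 20; vanishes at y ∈ {1}. (-1, 1): f_x = -44 ≠ 0.
  x = 0: f_y(0, y) = -6*y**2 + 26*y - 10; no integer root y with |y| ≤ 4.
  x = 1: f_y(1, y) = -6*y**2 + 26*y + 4; no integer root y with |y| ≤ 4.
  x = 2: f_y(2, y) = -6*y**2 + 26*y + 22; no integer root y with |y| ≤ 4.
  x = 3: f_y(3, y) = -6*y**2 + 26*y + 44; no integer root y with |y| ≤ 4.
  x = 4: f_y(4, y) = -6*y**2 + 26*y + 70; no integer root y with |y| ≤ 4.
Only singular point on the grid: (-3, 2).
Classify: substitute x = -3 + u, y = 2 + v and expand: f = -3*u**3 + 2*u**2*v - 2*v**3 + v**2.
No constant or linear terms (consistent with a singular point). Quadratic part: v**2. Cubic part: -3*u**3 + 2*u**2*v - 2*v**3.
The quadratic part v**2 is a perfect square, so there is a single (double) tangent line v = 0, i.e. y = 2. Restricting the cubic part to that line (v = 0) leaves -3*u**3 ≠ 0, so f is not divisible by v and the branch is v² ≈ 3*u**3 to lowest order — this is a cusp.
Classification: cusp.


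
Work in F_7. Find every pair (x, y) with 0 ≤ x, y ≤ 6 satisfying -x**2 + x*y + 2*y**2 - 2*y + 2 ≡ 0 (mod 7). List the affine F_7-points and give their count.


Affine F_7-points: {(0, 3), (0, 5), (1, 2), (2, 1), (2, 6), (3, 0), (3, 3), (4, 0), (4, 6), (5, 4), (5, 5), (6, 1), (6, 4)}; count = 13.

For each of the 49 pairs (x, y) ∈ F_7², evaluate f(x, y) mod 7. Record the zeros.
  x = 0: [0↦2, 1↦2, 2↦6, 3↦0, 4↦5, 5↦0, 6↦6]  zeros at y ∈ {3, 5}
  x = 1: [0↦1, 1↦2, 2↦0, 3↦2, 4↦1, 5↦4, 6↦4]  zeros at y ∈ {2}
  x = 2: [0↦5, 1↦0, 2↦6, 3↦2, 4↦2, 5↦6, 6↦0]  zeros at y ∈ {1, 6}
  x = 3: [0↦0, 1↦3, 2↦3, 3↦0, 4↦1, 5↦6, 6↦1]  zeros at y ∈ {0, 3}
  x = 4: [0↦0, 1↦4, 2↦5, 3↦3, 4↦5, 5↦4, 6↦0]  zeros at y ∈ {0, 6}
  x = 5: [0↦5, 1↦3, 2↦5, 3↦4, 4↦0, 5↦0, 6↦4]  zeros at y ∈ {4, 5}
  x = 6: [0↦1, 1↦0, 2↦3, 3↦3, 4↦0, 5↦1, 6↦6]  zeros at y ∈ {1, 4}
Collecting zeros: affine points = {(0, 3), (0, 5), (1, 2), (2, 1), (2, 6), (3, 0), (3, 3), (4, 0), (4, 6), (5, 4), (5, 5), (6, 1), (6, 4)}.
Total count |C(F_7)_aff| = 13.


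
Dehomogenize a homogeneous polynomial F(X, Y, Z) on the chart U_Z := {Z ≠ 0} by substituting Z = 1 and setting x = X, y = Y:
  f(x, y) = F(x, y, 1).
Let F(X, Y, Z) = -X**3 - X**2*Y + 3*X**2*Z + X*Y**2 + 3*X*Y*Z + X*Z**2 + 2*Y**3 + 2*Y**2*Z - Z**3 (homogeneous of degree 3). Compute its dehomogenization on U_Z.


f(x, y) = -x**3 - x**2*y + 3*x**2 + x*y**2 + 3*x*y + x + 2*y**3 + 2*y**2 - 1

On U_Z we set Z = 1. Each monomial c·X^i·Y^j·Z^k in F becomes c·x^i·y^j·1^k = c·x^i·y^j.
Substituting Z = 1: F(X, Y, 1) = -x**3 - x**2*y + 3*x**2 + x*y**2 + 3*x*y + x + 2*y**3 + 2*y**2 - 1.
Note: deg(f) ≤ deg(F) = 3; strict inequality happens when F is divisible by Z (lost terms).


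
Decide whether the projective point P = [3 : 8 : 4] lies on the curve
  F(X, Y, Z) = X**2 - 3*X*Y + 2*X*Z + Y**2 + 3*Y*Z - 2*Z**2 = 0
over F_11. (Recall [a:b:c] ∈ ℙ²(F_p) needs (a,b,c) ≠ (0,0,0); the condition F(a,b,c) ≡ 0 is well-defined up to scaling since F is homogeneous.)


F(3,8,4) ≡ 1 (mod 11); P is NOT on the curve.

Evaluate F(3, 8, 4) term-by-term (mod 11).
  X**2 ↦ 1·9·1·1 = 9
  -3*X*Y ↦ -3·3·8·1 = -72
  2*X*Z ↦ 2·3·1·4 = 24
  Y**2 ↦ 1·1·64·1 = 64
  3*Y*Z ↦ 3·1·8·4 = 96
  -2*Z**2 ↦ -2·1·1·16 = -32
Sum: F(3, 8, 4) = (9) + (-72) + (24) + (64) + (96) + (-32) = 89.
Reducing mod 11: 89 ≡ 1 (mod 11).
Since F(a, b, c) ≡ 1 ≠ 0 (mod 11), P does NOT lie on the curve.


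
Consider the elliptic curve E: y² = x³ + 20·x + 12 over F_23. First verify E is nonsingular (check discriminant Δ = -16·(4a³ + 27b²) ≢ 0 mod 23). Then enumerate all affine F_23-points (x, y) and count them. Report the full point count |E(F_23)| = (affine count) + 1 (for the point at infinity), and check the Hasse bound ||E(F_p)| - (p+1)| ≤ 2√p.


Affine points = {(0, 9), (0, 14), (4, 8), (4, 15), (6, 7), (6, 16), (7, 9), (7, 14), (9, 1), (9, 22), (10, 4), (10, 19), (12, 5), (12, 18), (13, 10), (13, 13), (14, 0), (16, 9), (16, 14), (19, 11), (19, 12)}; affine count = 21; |E(F_23)| = 22.

Discriminant check: Δ ∝ 4a³ + 27b² = 4·20³ + 27·12² = 4·8000 + 27·144 ≡ 8 (mod 23). Nonzero ⇒ E is nonsingular.
For each x ∈ F_23, compute rhs = x³ + 20·x + 12 mod 23, then count y ∈ F_23 with y² ≡ rhs.
  x = 0: rhs = 12, matching y values: 9, 14 (2 points).
  x = 1: rhs = 10, matching y values: none (0 points).
  x = 2: rhs = 14, matching y values: none (0 points).
  x = 3: rhs = 7, matching y values: none (0 points).
  x = 4: rhs = 18, matching y values: 8, 15 (2 points).
  x = 5: rhs = 7, matching y values: none (0 points).
  x = 6: rhs = 3, matching y values: 7, 16 (2 points).
  x = 7: rhs = 12, matching y values: 9, 14 (2 points).
  x = 8: rhs = 17, matching y values: none (0 points).
  x = 9: rhs = 1, matching y values: 1, 22 (2 points).
  x = 10: rhs = 16, matching y values: 4, 19 (2 points).
  x = 11: rhs = 22, matching y values: none (0 points).
  x = 12: rhs = 2, matching y values: 5, 18 (2 points).
  x = 13: rhs = 8, matching y values: 10, 13 (2 points).
  x = 14: rhs = 0, matching y values: 0 (1 points).
  x = 15: rhs = 7, matching y values: none (0 points).
  x = 16: rhs = 12, matching y values: 9, 14 (2 points).
  x = 17: rhs = 21, matching y values: none (0 points).
  x = 18: rhs = 17, matching y values: none (0 points).
  x = 19: rhs = 6, matching y values: 11, 12 (2 points).
  x = 20: rhs = 17, matching y values: none (0 points).
  x = 21: rhs = 10, matching y values: none (0 points).
  x = 22: rhs = 14, matching y values: none (0 points).
Total affine count: 21.
Full point count |E(F_23)| = 21 + 1 = 22.
Hasse bound: |22 − (23+1)| = |-2| = 2 ≤ 2√23 ≈ 9.5917 ✓.


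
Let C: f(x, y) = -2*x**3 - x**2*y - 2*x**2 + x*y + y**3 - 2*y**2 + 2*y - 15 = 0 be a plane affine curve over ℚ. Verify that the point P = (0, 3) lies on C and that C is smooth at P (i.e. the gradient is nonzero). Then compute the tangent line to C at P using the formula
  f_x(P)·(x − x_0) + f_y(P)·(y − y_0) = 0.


Tangent line at P: 3*x + 17*y - 51 = 0.

Step 1: f(0, 3) = 0, so P lies on C.
Step 2: partial derivatives
  f_x(x, y) = -6*x**2 - 2*x*y - 4*x + y, f_y(x, y) = -x**2 + x + 3*y**2 - 4*y + 2.
  f_x(P) = 3, f_y(P) = 17 (gradient nonzero, so P is smooth).
Step 3: tangent line at P: 3·(x − 0) + 17·(y − 3) = 0.
Expanding: 3*x + 17*y - 51 = 0.


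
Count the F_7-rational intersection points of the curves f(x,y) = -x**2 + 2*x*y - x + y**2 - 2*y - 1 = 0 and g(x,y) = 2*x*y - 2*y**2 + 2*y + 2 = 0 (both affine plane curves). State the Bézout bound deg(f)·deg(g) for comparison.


Common zeros: ∅; count = 0; Bézout bound = 4.

deg(f) = 2, deg(g) = 2, so Bézout bound = 4.
Scan x ∈ F_7. For each x, list the y ∈ F_7 with f(x, y) ≡ 0 and those with g(x, y) ≡ 0 (mod 7); the common zeros in that column are the intersection.
  x = 0: f ≡ 0 at y ∈ {4, 5}; g ≡ 0 at y ∈ ∅; common: ∅.
  x = 1: f ≡ 0 at y ∈ ∅; g ≡ 0 at y ∈ {4, 5}; common: ∅.
  x = 2: f ≡ 0 at y ∈ {0, 5}; g ≡ 0 at y ∈ ∅; common: ∅.
  x = 3: f ≡ 0 at y ∈ ∅; g ≡ 0 at y ∈ ∅; common: ∅.
  x = 4: f ≡ 0 at y ∈ {0, 1}; g ≡ 0 at y ∈ {2, 3}; common: ∅.
  x = 5: f ≡ 0 at y ∈ ∅; g ≡ 0 at y ∈ ∅; common: ∅.
  x = 6: f ≡ 0 at y ∈ ∅; g ≡ 0 at y ∈ {1, 6}; common: ∅.
Collecting: common zeros = ∅, so the count is 0.
Comparison with the Bézout bound: 0 ≤ 4 = deg(f)·deg(g), as expected for curves with no common component (the affine F_7-count falls short of the bound because intersections may lie at infinity, over extension fields, or carry multiplicity).


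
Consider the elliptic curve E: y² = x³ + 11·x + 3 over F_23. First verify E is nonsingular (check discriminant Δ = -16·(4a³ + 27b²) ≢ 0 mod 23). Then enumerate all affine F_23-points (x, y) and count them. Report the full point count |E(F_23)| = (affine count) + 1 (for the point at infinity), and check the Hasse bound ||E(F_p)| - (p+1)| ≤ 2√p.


Affine points = {(0, 7), (0, 16), (6, 3), (6, 20), (7, 3), (7, 20), (9, 7), (9, 16), (10, 3), (10, 20), (11, 11), (11, 12), (12, 0), (14, 7), (14, 16), (15, 1), (15, 22), (20, 9), (20, 14)}; affine count = 19; |E(F_23)| = 20.

Discriminant check: Δ ∝ 4a³ + 27b² = 4·11³ + 27·3² = 4·1331 + 27·9 ≡ 1 (mod 23). Nonzero ⇒ E is nonsingular.
For each x ∈ F_23, compute rhs = x³ + 11·x + 3 mod 23, then count y ∈ F_23 with y² ≡ rhs.
  x = 0: rhs = 3, matching y values: 7, 16 (2 points).
  x = 1: rhs = 15, matching y values: none (0 points).
  x = 2: rhs = 10, matching y values: none (0 points).
  x = 3: rhs = 17, matching y values: none (0 points).
  x = 4: rhs = 19, matching y values: none (0 points).
  x = 5: rhs = 22, matching y values: none (0 points).
  x = 6: rhs = 9, matching y values: 3, 20 (2 points).
  x = 7: rhs = 9, matching y values: 3, 20 (2 points).
  x = 8: rhs = 5, matching y values: none (0 points).
  x = 9: rhs = 3, matching y values: 7, 16 (2 points).
  x = 10: rhs = 9, matching y values: 3, 20 (2 points).
  x = 11: rhs = 6, matching y values: 11, 12 (2 points).
  x = 12: rhs = 0, matching y values: 0 (1 points).
  x = 13: rhs = 20, matching y values: none (0 points).
  x = 14: rhs = 3, matching y values: 7, 16 (2 points).
  x = 15: rhs = 1, matching y values: 1, 22 (2 points).
  x = 16: rhs = 20, matching y values: none (0 points).
  x = 17: rhs = 20, matching y values: none (0 points).
  x = 18: rhs = 7, matching y values: none (0 points).
  x = 19: rhs = 10, matching y values: none (0 points).
  x = 20: rhs = 12, matching y values: 9, 14 (2 points).
  x = 21: rhs = 19, matching y values: none (0 points).
  x = 22: rhs = 14, matching y values: none (0 points).
Total affine count: 19.
Full point count |E(F_23)| = 19 + 1 = 20.
Hasse bound: |20 − (23+1)| = |-4| = 4 ≤ 2√23 ≈ 9.5917 ✓.


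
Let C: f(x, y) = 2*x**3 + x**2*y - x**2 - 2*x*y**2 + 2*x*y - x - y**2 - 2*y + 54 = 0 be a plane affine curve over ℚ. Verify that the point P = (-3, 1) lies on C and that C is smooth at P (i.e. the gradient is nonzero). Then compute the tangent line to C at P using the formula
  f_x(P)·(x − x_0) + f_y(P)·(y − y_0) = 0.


Tangent line at P: 53*x + 11*y + 148 = 0.

Step 1: f(-3, 1) = 0, so P lies on C.
Step 2: partial derivatives
  f_x(x, y) = 6*x**2 + 2*x*y - 2*x - 2*y**2 + 2*y - 1, f_y(x, y) = x**2 - 4*x*y + 2*x - 2*y - 2.
  f_x(P) = 53, f_y(P) = 11 (gradient nonzero, so P is smooth).
Step 3: tangent line at P: 53·(x − -3) + 11·(y − 1) = 0.
Expanding: 53*x + 11*y + 148 = 0.


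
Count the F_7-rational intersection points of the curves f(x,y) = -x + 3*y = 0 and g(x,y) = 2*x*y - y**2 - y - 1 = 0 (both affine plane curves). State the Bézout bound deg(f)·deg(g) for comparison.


Common zeros: {(1, 5)}; count = 1; Bézout bound = 2.

deg(f) = 1, deg(g) = 2, so Bézout bound = 2.
Scan x ∈ F_7. For each x, list the y ∈ F_7 with f(x, y) ≡ 0 and those with g(x, y) ≡ 0 (mod 7); the common zeros in that column are the intersection.
  x = 0: f ≡ 0 at y ∈ {0}; g ≡ 0 at y ∈ {2, 4}; common: ∅.
  x = 1: f ≡ 0 at y ∈ {5}; g ≡ 0 at y ∈ {3, 5}; common: {5}.
  x = 2: f ≡ 0 at y ∈ {3}; g ≡ 0 at y ∈ ∅; common: ∅.
  x = 3: f ≡ 0 at y ∈ {1}; g ≡ 0 at y ∈ {6}; common: ∅.
  x = 4: f ≡ 0 at y ∈ {6}; g ≡ 0 at y ∈ ∅; common: ∅.
  x = 5: f ≡ 0 at y ∈ {4}; g ≡ 0 at y ∈ {1}; common: ∅.
  x = 6: f ≡ 0 at y ∈ {2}; g ≡ 0 at y ∈ ∅; common: ∅.
Collecting: common zeros = {(1, 5)}, so the count is 1.
Comparison with the Bézout bound: 1 ≤ 2 = deg(f)·deg(g), as expected for curves with no common component (the affine F_7-count falls short of the bound because intersections may lie at infinity, over extension fields, or carry multiplicity).


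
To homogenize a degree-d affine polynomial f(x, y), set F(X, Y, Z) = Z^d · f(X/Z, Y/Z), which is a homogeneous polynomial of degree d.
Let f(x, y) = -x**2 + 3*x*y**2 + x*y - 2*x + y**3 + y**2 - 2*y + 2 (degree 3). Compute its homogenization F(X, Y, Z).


F(X, Y, Z) = -X**2*Z + 3*X*Y**2 + X*Y*Z - 2*X*Z**2 + Y**3 + Y**2*Z - 2*Y*Z**2 + 2*Z**3

deg(f) = 3.
Substitute x = X/Z, y = Y/Z into f, then multiply by Z^3.
  monomial -1·x^2·y^0 ↦ -1·X^2·Y^0·Z^1.
  monomial 3·x^1·y^2 ↦ 3·X^1·Y^2·Z^0.
  monomial 1·x^1·y^1 ↦ 1·X^1·Y^1·Z^1.
  monomial -2·x^1·y^0 ↦ -2·X^1·Y^0·Z^2.
  monomial 1·x^0·y^3 ↦ 1·X^0·Y^3·Z^0.
  monomial 1·x^0·y^2 ↦ 1·X^0·Y^2·Z^1.
  monomial -2·x^0·y^1 ↦ -2·X^0·Y^1·Z^2.
  monomial 2·x^0·y^0 ↦ 2·X^0·Y^0·Z^3.
Collecting: F(X, Y, Z) = -X**2*Z + 3*X*Y**2 + X*Y*Z - 2*X*Z**2 + Y**3 + Y**2*Z - 2*Y*Z**2 + 2*Z**3.


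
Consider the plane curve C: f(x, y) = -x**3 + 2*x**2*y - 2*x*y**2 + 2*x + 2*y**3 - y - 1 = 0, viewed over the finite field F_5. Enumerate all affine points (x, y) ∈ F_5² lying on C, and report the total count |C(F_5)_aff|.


Affine F_5-points: {(0, 1), (0, 3), (1, 0), (1, 2), (1, 4), (2, 0), (2, 1)}; count = 7.

For each of the 25 pairs (x, y) ∈ F_5², evaluate f(x, y) mod 5. Record the zeros.
  x = 0: [0↦4, 1↦0, 2↦3, 3↦0, 4↦3]  zeros at y ∈ {1, 3}
  x = 1: [0↦0, 1↦1, 2↦0, 3↦4, 4↦0]  zeros at y ∈ {0, 2, 4}
  x = 2: [0↦0, 1↦0, 2↦4, 3↦4, 4↦2]  zeros at y ∈ {0, 1}
  x = 3: [0↦3, 1↦1, 2↦4, 3↦4, 4↦3]  zeros at y ∈ ∅
  x = 4: [0↦3, 1↦3, 2↦4, 3↦3, 4↦2]  zeros at y ∈ ∅
Collecting zeros: affine points = {(0, 1), (0, 3), (1, 0), (1, 2), (1, 4), (2, 0), (2, 1)}.
Total count |C(F_5)_aff| = 7.


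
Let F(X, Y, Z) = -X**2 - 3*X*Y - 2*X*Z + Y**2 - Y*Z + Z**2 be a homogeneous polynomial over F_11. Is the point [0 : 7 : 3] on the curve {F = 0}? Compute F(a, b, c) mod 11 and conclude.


F(0,7,3) ≡ 4 (mod 11); P is NOT on the curve.

Evaluate F(0, 7, 3) term-by-term (mod 11).
  -X**2 ↦ -1·0·1·1 = 0
  -3*X*Y ↦ -3·0·7·1 = 0
  -2*X*Z ↦ -2·0·1·3 = 0
  Y**2 ↦ 1·1·49·1 = 49
  -Y*Z ↦ -1·1·7·3 = -21
  Z**2 ↦ 1·1·1·9 = 9
Sum: F(0, 7, 3) = (0) + (0) + (0) + (49) + (-21) + (9) = 37.
Reducing mod 11: 37 ≡ 4 (mod 11).
Since F(a, b, c) ≡ 4 ≠ 0 (mod 11), P does NOT lie on the curve.


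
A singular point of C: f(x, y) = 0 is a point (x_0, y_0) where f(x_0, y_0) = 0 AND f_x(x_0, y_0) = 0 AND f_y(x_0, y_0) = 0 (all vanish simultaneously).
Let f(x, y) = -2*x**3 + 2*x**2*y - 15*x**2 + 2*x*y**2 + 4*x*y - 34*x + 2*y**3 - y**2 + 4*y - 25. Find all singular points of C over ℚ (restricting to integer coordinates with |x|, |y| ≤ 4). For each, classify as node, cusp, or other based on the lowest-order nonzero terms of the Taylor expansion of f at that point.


Singular points: {(-2, 1)}; classification: node.

Compute partial derivatives:
  f_x = -6*x**2 + 4*x*y - 30*x + 2*y**2 + 4*y - 34.
  f_y = 2*x**2 + 4*x*y + 4*x + 6*y**2 - 2*y + 4.
Scan x_0 ∈ {−4, ..., 4}. For each x_0, f_y(x_0, y) is a polynomial in y; find its integer roots y ∈ {−4, ..., 4}, then test f_x and f at those candidates.
  x = -4: f_y(-4, y) = 6*y**2 - 18*y + 20; no integer root y with |y| ≤ 4.
  x = -3: f_y(-3, y) = 6*y**2 - 14*y + 10; no integer root y with |y| ≤ 4.
  x = -2: f_y(-2, y) = 6*y**2 - 10*y + 4; vanishes at y ∈ {1}. (-2, 1): f_x = 0, f = 0 — SINGULAR.
  x = -1: f_y(-1, y) = 6*y**2 - 6*y + 2; no integer root y with |y| ≤ 4.
  x = 0: f_y(0, y) = 6*y**2 - 2*y + 4; no integer root y with |y| ≤ 4.
  x = 1: f_y(1, y) = 6*y**2 + 2*y + 10; no integer root y with |y| ≤ 4.
  x = 2: f_y(2, y) = 6*y**2 + 6*y + 20; no integer root y with |y| ≤ 4.
  x = 3: f_y(3, y) = 6*y**2 + 10*y + 34; no integer root y with |y| ≤ 4.
  x = 4: f_y(4, y) = 6*y**2 + 14*y + 52; no integer root y with |y| ≤ 4.
Only singular point on the grid: (-2, 1).
Classify: substitute x = -2 + u, y = 1 + v and expand: f = -2*u**3 + 2*u**2*v - u**2 + 2*u*v**2 + 2*v**3 + v**2.
No constant or linear terms (consistent with a singular point). Quadratic part: -u**2 + v**2. Cubic part: -2*u**3 + 2*u**2*v + 2*u*v**2 + 2*v**3.
The quadratic part v**2 - u**2 = (v − u)(v + u) splits into two distinct linear factors, so there are two distinct tangent lines y − 1 = ±(x − -2) — this is a node (ordinary double point).
Classification: node.


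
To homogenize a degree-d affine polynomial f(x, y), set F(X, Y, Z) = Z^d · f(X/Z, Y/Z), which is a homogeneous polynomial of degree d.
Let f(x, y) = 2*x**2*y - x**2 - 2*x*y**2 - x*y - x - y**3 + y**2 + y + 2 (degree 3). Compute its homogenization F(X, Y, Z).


F(X, Y, Z) = 2*X**2*Y - X**2*Z - 2*X*Y**2 - X*Y*Z - X*Z**2 - Y**3 + Y**2*Z + Y*Z**2 + 2*Z**3

deg(f) = 3.
Substitute x = X/Z, y = Y/Z into f, then multiply by Z^3.
  monomial 2·x^2·y^1 ↦ 2·X^2·Y^1·Z^0.
  monomial -1·x^2·y^0 ↦ -1·X^2·Y^0·Z^1.
  monomial -2·x^1·y^2 ↦ -2·X^1·Y^2·Z^0.
  monomial -1·x^1·y^1 ↦ -1·X^1·Y^1·Z^1.
  monomial -1·x^1·y^0 ↦ -1·X^1·Y^0·Z^2.
  monomial -1·x^0·y^3 ↦ -1·X^0·Y^3·Z^0.
  monomial 1·x^0·y^2 ↦ 1·X^0·Y^2·Z^1.
  monomial 1·x^0·y^1 ↦ 1·X^0·Y^1·Z^2.
  monomial 2·x^0·y^0 ↦ 2·X^0·Y^0·Z^3.
Collecting: F(X, Y, Z) = 2*X**2*Y - X**2*Z - 2*X*Y**2 - X*Y*Z - X*Z**2 - Y**3 + Y**2*Z + Y*Z**2 + 2*Z**3.


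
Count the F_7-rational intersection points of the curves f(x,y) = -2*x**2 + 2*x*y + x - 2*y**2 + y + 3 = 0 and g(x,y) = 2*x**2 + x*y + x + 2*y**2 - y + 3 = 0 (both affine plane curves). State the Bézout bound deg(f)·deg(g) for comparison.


Common zeros: {(1, 2), (3, 1)}; count = 2; Bézout bound = 4.

deg(f) = 2, deg(g) = 2, so Bézout bound = 4.
Scan x ∈ F_7. For each x, list the y ∈ F_7 with f(x, y) ≡ 0 and those with g(x, y) ≡ 0 (mod 7); the common zeros in that column are the intersection.
  x = 0: f ≡ 0 at y ∈ {5, 6}; g ≡ 0 at y ∈ ∅; common: ∅.
  x = 1: f ≡ 0 at y ∈ {2, 3}; g ≡ 0 at y ∈ {2, 5}; common: {2}.
  x = 2: f ≡ 0 at y ∈ {1, 5}; g ≡ 0 at y ∈ {4, 6}; common: ∅.
  x = 3: f ≡ 0 at y ∈ {1, 6}; g ≡ 0 at y ∈ {1, 5}; common: {1}.
  x = 4: f ≡ 0 at y ∈ {4}; g ≡ 0 at y ∈ ∅; common: ∅.
  x = 5: f ≡ 0 at y ∈ {0, 2}; g ≡ 0 at y ∈ {6}; common: ∅.
  x = 6: f ≡ 0 at y ∈ {0, 3}; g ≡ 0 at y ∈ {4}; common: ∅.
Collecting: common zeros = {(1, 2), (3, 1)}, so the count is 2.
Comparison with the Bézout bound: 2 ≤ 4 = deg(f)·deg(g), as expected for curves with no common component (the affine F_7-count falls short of the bound because intersections may lie at infinity, over extension fields, or carry multiplicity).


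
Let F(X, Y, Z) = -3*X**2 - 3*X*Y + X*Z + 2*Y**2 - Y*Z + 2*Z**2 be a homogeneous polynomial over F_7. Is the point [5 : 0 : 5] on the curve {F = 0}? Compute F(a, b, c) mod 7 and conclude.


F(5,0,5) ≡ 0 (mod 7); P is on the curve.

Evaluate F(5, 0, 5) term-by-term (mod 7).
  -3*X**2 ↦ -3·25·1·1 = -75
  -3*X*Y ↦ -3·5·0·1 = 0
  X*Z ↦ 1·5·1·5 = 25
  2*Y**2 ↦ 2·1·0·1 = 0
  -Y*Z ↦ -1·1·0·5 = 0
  2*Z**2 ↦ 2·1·1·25 = 50
Sum: F(5, 0, 5) = (-75) + (0) + (25) + (0) + (0) + (50) = 0.
Reducing mod 7: 0 ≡ 0 (mod 7).
Since F(a, b, c) ≡ 0 (mod 7), P lies on the curve.


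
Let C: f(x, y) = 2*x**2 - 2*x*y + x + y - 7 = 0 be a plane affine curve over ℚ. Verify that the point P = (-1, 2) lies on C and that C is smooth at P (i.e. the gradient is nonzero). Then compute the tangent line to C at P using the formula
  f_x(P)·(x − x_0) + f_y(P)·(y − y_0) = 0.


Tangent line at P: -7*x + 3*y - 13 = 0.

Step 1: f(-1, 2) = 0, so P lies on C.
Step 2: partial derivatives
  f_x(x, y) = 4*x - 2*y + 1, f_y(x, y) = 1 - 2*x.
  f_x(P) = -7, f_y(P) = 3 (gradient nonzero, so P is smooth).
Step 3: tangent line at P: -7·(x − -1) + 3·(y − 2) = 0.
Expanding: -7*x + 3*y - 13 = 0.


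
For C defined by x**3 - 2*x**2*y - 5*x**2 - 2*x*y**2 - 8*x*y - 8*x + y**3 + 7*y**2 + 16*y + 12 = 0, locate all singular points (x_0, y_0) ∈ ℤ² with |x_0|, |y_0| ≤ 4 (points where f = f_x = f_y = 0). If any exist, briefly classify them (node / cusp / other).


Singular points: {(0, -2)}; classification: node.

Compute partial derivatives:
  f_x = 3*x**2 - 4*x*y - 10*x - 2*y**2 - 8*y - 8.
  f_y = -2*x**2 - 4*x*y - 8*x + 3*y**2 + 14*y + 16.
Scan x_0 ∈ {−4, ..., 4}. For each x_0, f_y(x_0, y) is a polynomial in y; find its integer roots y ∈ {−4, ..., 4}, then test f_x and f at those candidates.
  x = -4: f_y(-4, y) = 3*y**2 + 30*y + 16; no integer root y with |y| ≤ 4.
  x = -3: f_y(-3, y) = 3*y**2 + 26*y + 22; no integer root y with |y| ≤ 4.
  x = -2: f_y(-2, y) = 3*y**2 + 22*y + 24; no integer root y with |y| ≤ 4.
  x = -1: f_y(-1, y) = 3*y**2 + 18*y + 22; no integer root y with |y| ≤ 4.
  x = 0: f_y(0, y) = 3*y**2 + 14*y + 16; vanishes at y ∈ {-2}. (0, -2): f_x = 0, f = 0 — SINGULAR.
  x = 1: f_y(1, y) = 3*y**2 + 10*y + 6; no integer root y with |y| ≤ 4.
  x = 2: f_y(2, y) = 3*y**2 + 6*y - 8; no integer root y with |y| ≤ 4.
  x = 3: f_y(3, y) = 3*y**2 + 2*y - 26; no integer root y with |y| ≤ 4.
  x = 4: f_y(4, y) = 3*y**2 - 2*y - 48; no integer root y with |y| ≤ 4.
Only singular point on the grid: (0, -2).
Classify: substitute x = 0 + u, y = -2 + v and expand: f = u**3 - 2*u**2*v - u**2 - 2*u*v**2 + v**3 + v**2.
No constant or linear terms (consistent with a singular point). Quadratic part: -u**2 + v**2. Cubic part: u**3 - 2*u**2*v - 2*u*v**2 + v**3.
The quadratic part v**2 - u**2 = (v − u)(v + u) splits into two distinct linear factors, so there are two distinct tangent lines y − -2 = ±(x − 0) — this is a node (ordinary double point).
Classification: node.


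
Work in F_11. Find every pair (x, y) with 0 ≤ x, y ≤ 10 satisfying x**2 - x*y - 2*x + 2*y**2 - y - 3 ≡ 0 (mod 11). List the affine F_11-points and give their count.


Affine F_11-points: {(0, 7), (0, 10), (1, 2), (1, 10), (2, 9), (3, 0), (3, 2), (9, 7), (9, 9), (10, 0)}; count = 10.

For each of the 121 pairs (x, y) ∈ F_11², evaluate f(x, y) mod 11. Record the zeros.
  x = 0: [0↦8, 1↦9, 2↦3, 3↦1, 4↦3, 5↦9, 6↦8, 7↦0, 8↦7, 9↦7, 10↦0]  zeros at y ∈ {7, 10}
  x = 1: [0↦7, 1↦7, 2↦0, 3↦8, 4↦9, 5↦3, 6↦1, 7↦3, 8↦9, 9↦8, 10↦0]  zeros at y ∈ {2, 10}
  x = 2: [0↦8, 1↦7, 2↦10, 3↦6, 4↦6, 5↦10, 6↦7, 7↦8, 8↦2, 9↦0, 10↦2]  zeros at y ∈ {9}
  x = 3: [0↦0, 1↦9, 2↦0, 3↦6, 4↦5, 5↦8, 6↦4, 7↦4, 8↦8, 9↦5, 10↦6]  zeros at y ∈ {0, 2}
  x = 4: [0↦5, 1↦2, 2↦3, 3↦8, 4↦6, 5↦8, 6↦3, 7↦2, 8↦5, 9↦1, 10↦1]  zeros at y ∈ ∅
  x = 5: [0↦1, 1↦8, 2↦8, 3↦1, 4↦9, 5↦10, 6↦4, 7↦2, 8↦4, 9↦10, 10↦9]  zeros at y ∈ ∅
  x = 6: [0↦10, 1↦5, 2↦4, 3↦7, 4↦3, 5↦3, 6↦7, 7↦4, 8↦5, 9↦10, 10↦8]  zeros at y ∈ ∅
  x = 7: [0↦10, 1↦4, 2↦2, 3↦4, 4↦10, 5↦9, 6↦1, 7↦8, 8↦8, 9↦1, 10↦9]  zeros at y ∈ ∅
  x = 8: [0↦1, 1↦5, 2↦2, 3↦3, 4↦8, 5↦6, 6↦8, 7↦3, 8↦2, 9↦5, 10↦1]  zeros at y ∈ ∅
  x = 9: [0↦5, 1↦8, 2↦4, 3↦4, 4↦8, 5↦5, 6↦6, 7↦0, 8↦9, 9↦0, 10↦6]  zeros at y ∈ {7, 9}
  x = 10: [0↦0, 1↦2, 2↦8, 3↦7, 4↦10, 5↦6, 6↦6, 7↦10, 8↦7, 9↦8, 10↦2]  zeros at y ∈ {0}
Collecting zeros: affine points = {(0, 7), (0, 10), (1, 2), (1, 10), (2, 9), (3, 0), (3, 2), (9, 7), (9, 9), (10, 0)}.
Total count |C(F_11)_aff| = 10.


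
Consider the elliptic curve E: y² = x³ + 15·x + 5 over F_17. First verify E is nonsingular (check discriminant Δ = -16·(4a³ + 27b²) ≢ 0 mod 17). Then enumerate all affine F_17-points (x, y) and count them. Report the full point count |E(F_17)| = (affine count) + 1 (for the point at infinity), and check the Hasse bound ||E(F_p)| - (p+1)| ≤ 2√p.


Affine points = {(1, 2), (1, 15), (2, 3), (2, 14), (3, 3), (3, 14), (5, 1), (5, 16), (8, 5), (8, 12), (9, 6), (9, 11), (10, 4), (10, 13), (12, 3), (12, 14), (13, 0), (14, 1), (14, 16), (15, 1), (15, 16)}; affine count = 21; |E(F_17)| = 22.

Discriminant check: Δ ∝ 4a³ + 27b² = 4·15³ + 27·5² = 4·3375 + 27·25 ≡ 14 (mod 17). Nonzero ⇒ E is nonsingular.
For each x ∈ F_17, compute rhs = x³ + 15·x + 5 mod 17, then count y ∈ F_17 with y² ≡ rhs.
  x = 0: rhs = 5, matching y values: none (0 points).
  x = 1: rhs = 4, matching y values: 2, 15 (2 points).
  x = 2: rhs = 9, matching y values: 3, 14 (2 points).
  x = 3: rhs = 9, matching y values: 3, 14 (2 points).
  x = 4: rhs = 10, matching y values: none (0 points).
  x = 5: rhs = 1, matching y values: 1, 16 (2 points).
  x = 6: rhs = 5, matching y values: none (0 points).
  x = 7: rhs = 11, matching y values: none (0 points).
  x = 8: rhs = 8, matching y values: 5, 12 (2 points).
  x = 9: rhs = 2, matching y values: 6, 11 (2 points).
  x = 10: rhs = 16, matching y values: 4, 13 (2 points).
  x = 11: rhs = 5, matching y values: none (0 points).
  x = 12: rhs = 9, matching y values: 3, 14 (2 points).
  x = 13: rhs = 0, matching y values: 0 (1 points).
  x = 14: rhs = 1, matching y values: 1, 16 (2 points).
  x = 15: rhs = 1, matching y values: 1, 16 (2 points).
  x = 16: rhs = 6, matching y values: none (0 points).
Total affine count: 21.
Full point count |E(F_17)| = 21 + 1 = 22.
Hasse bound: |22 − (17+1)| = |4| = 4 ≤ 2√17 ≈ 8.2462 ✓.


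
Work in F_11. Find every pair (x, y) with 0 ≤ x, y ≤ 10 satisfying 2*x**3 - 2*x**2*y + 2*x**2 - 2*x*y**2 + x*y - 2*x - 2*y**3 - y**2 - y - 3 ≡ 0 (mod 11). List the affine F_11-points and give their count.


Affine F_11-points: {(0, 9), (1, 2), (1, 3), (1, 10), (2, 2), (3, 7), (4, 6), (4, 8), (4, 9), (6, 1), (6, 8), (7, 7), (8, 0), (8, 8), (9, 2)}; count = 15.

For each of the 121 pairs (x, y) ∈ F_11², evaluate f(x, y) mod 11. Record the zeros.
  x = 0: [0↦8, 1↦4, 2↦8, 3↦8, 4↦3, 5↦3, 6↦7, 7↦3, 8↦1, 9↦0, 10↦10]  zeros at y ∈ {9}
  x = 1: [0↦10, 1↦3, 2↦0, 3↦0, 4↦2, 5↦5, 6↦8, 7↦10, 8↦10, 9↦7, 10↦0]  zeros at y ∈ {2, 3, 10}
  x = 2: [0↦6, 1↦3, 2↦0, 3↦7, 4↦1, 5↦3, 6↦1, 7↦5, 8↦3, 9↦5, 10↦10]  zeros at y ∈ {2}
  x = 3: [0↦8, 1↦5, 2↦9, 3↦8, 4↦1, 5↦9, 6↦9, 7↦0, 8↦3, 9↦6, 10↦8]  zeros at y ∈ {7}
  x = 4: [0↦6, 1↦10, 2↦6, 3↦4, 4↦3, 5↦2, 6↦0, 7↦7, 8↦0, 9↦0, 10↦6]  zeros at y ∈ {6, 8, 9}
  x = 5: [0↦1, 1↦8, 2↦3, 3↦7, 4↦8, 5↦5, 6↦8, 7↦5, 8↦6, 9↦10, 10↦5]  zeros at y ∈ ∅
  x = 6: [0↦5, 1↦0, 2↦1, 3↦7, 4↦6, 5↦8, 6↦1, 7↦6, 8↦0, 9↦4, 10↦6]  zeros at y ∈ {1, 8}
  x = 7: [0↦8, 1↦9, 2↦1, 3↦5, 4↦9, 5↦1, 6↦2, 7↦0, 8↦5, 9↦5, 10↦10]  zeros at y ∈ {7}
  x = 8: [0↦0, 1↦3, 2↦4, 3↦2, 4↦7, 5↦7, 6↦1, 7↦10, 8↦0, 9↦3, 10↦7]  zeros at y ∈ {0, 8}
  x = 9: [0↦4, 1↦5, 2↦0, 3↦10, 4↦1, 5↦5, 6↦10, 7↦4, 8↦8, 9↦10, 10↦9]  zeros at y ∈ {2}
  x = 10: [0↦10, 1↦5, 2↦1, 3↦8, 4↦3, 5↦7, 6↦8, 7↦5, 8↦8, 9↦5, 10↦6]  zeros at y ∈ ∅
Collecting zeros: affine points = {(0, 9), (1, 2), (1, 3), (1, 10), (2, 2), (3, 7), (4, 6), (4, 8), (4, 9), (6, 1), (6, 8), (7, 7), (8, 0), (8, 8), (9, 2)}.
Total count |C(F_11)_aff| = 15.
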